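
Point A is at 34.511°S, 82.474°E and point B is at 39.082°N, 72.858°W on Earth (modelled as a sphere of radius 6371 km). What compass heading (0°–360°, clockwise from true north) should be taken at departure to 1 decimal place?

290.3°

With φ₁ = -0.6023, φ₂ = 0.6821, Δλ = -2.7111 rad, the forward-azimuth formula gives
θ = atan2( sin Δλ cos φ₂ , cos φ₁ sin φ₂ − sin φ₁ cos φ₂ cos Δλ ) = atan2(-0.3240, 0.1198) = -69.70°.
Adding 360° brings this into [0°, 360°): 290.3°.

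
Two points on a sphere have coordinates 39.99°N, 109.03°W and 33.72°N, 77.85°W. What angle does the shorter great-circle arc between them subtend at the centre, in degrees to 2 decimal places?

25.58°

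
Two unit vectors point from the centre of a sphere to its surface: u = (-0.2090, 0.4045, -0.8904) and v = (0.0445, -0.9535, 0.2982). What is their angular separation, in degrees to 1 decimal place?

131.3°

u·v = -0.6605; |u| = 1.0001, |v| = 1.0000.
cos θ = (u·v)/(|u||v|) = -0.6604, so θ = 131.3°.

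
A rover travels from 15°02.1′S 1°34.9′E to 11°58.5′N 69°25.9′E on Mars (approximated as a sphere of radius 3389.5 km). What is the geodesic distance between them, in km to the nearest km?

4283 km

In radians: φ₁ = -0.2624, φ₂ = 0.2090, Δλ = 67.850° = 1.1842 rad.
Haversine: a = sin²(Δφ/2) + cos φ₁ cos φ₂ sin²(Δλ/2) = 0.0545 + (0.9658)(0.9782)(0.3115) = 0.34881.
Central angle c = 2·arcsin(√a) = 1.26361 rad.
Distance = R·c = 3389.5 × 1.2636 ≈ 4283 km.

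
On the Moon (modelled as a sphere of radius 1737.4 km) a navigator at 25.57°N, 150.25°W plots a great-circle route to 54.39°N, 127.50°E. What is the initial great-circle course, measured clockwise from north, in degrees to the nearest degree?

320°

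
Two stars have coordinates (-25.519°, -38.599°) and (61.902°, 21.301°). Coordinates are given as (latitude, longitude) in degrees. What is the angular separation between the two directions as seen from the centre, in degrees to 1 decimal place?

With latitudes φ₁ = -25.519°, φ₂ = 61.902° and longitude difference Δλ = 59.900°:
Haversine: a = sin²(Δφ/2) + cos φ₁ cos φ₂ sin²(Δλ/2) = 0.4775 + (0.9024)(0.4710)(0.2492) = 0.58344.
Central angle c = 2·arcsin(√a) = 1.73846 rad.
So the angular separation is 99.6°.

99.6°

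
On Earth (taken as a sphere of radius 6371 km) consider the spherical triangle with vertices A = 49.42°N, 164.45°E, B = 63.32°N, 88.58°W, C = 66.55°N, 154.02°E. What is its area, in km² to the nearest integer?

Side lengths (central angles): a = 0.7414, b = 0.3132, c = 0.9355 rad; semiperimeter s = 0.9951.
By l'Huilier's theorem, tan(E/4) = √[tan(s/2) tan((s−a)/2) tan((s−b)/2) tan((s−c)/2)], giving spherical excess E = 0.1082 rad.
Area = E·R² = 0.1082 × (6371)² ≈ 4390303 km².

4390303 km²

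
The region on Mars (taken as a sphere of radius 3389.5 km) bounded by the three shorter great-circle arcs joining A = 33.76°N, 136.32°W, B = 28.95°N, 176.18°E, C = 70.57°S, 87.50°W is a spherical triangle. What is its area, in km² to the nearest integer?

12559495 km²

Side lengths (central angles): a = 2.0812, b = 1.9198, c = 0.7068 rad; semiperimeter s = 2.3539.
By l'Huilier's theorem, tan(E/4) = √[tan(s/2) tan((s−a)/2) tan((s−b)/2) tan((s−c)/2)], giving spherical excess E = 1.0932 rad.
Area = E·R² = 1.0932 × (3389.5)² ≈ 12559495 km².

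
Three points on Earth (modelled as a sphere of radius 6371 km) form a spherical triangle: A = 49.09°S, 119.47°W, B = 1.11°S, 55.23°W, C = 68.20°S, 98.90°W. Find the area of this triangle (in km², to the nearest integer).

Side lengths (central angles): a = 1.2802, b = 0.3780, c = 1.2669 rad; semiperimeter s = 1.4626.
By l'Huilier's theorem, tan(E/4) = √[tan(s/2) tan((s−a)/2) tan((s−b)/2) tan((s−c)/2)], giving spherical excess E = 0.2782 rad.
Area = E·R² = 0.2782 × (6371)² ≈ 11291024 km².

11291024 km²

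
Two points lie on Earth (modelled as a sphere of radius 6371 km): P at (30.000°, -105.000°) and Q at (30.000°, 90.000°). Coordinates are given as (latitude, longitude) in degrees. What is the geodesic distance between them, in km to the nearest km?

13157 km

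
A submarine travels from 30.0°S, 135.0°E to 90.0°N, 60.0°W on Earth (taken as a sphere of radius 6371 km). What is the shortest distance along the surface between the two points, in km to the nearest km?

Let φ₁ = -0.5236 rad, φ₂ = 1.5708 rad, and Δλ = 2.8798 rad.
Haversine: a = sin²(Δφ/2) + cos φ₁ cos φ₂ sin²(Δλ/2) = 0.7500 + (0.8660)(0.0000)(0.9830) = 0.75000.
Central angle c = 2·arcsin(√a) = 2.09440 rad.
Distance = R·c = 6371 × 2.0944 ≈ 13343 km.

13343 km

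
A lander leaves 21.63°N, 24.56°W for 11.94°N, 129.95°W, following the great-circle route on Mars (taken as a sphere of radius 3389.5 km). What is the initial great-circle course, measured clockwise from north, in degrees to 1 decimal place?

Δλ = -105.390° = -1.8394 rad.
y = sin Δλ · cos φ₂ = (-0.9641)(0.9784) = -0.9433
x = cos φ₁ sin φ₂ − sin φ₁ cos φ₂ cos Δλ = (0.9296)(0.2069) − (0.3686)(0.9784)(-0.2654) = 0.2880
θ = atan2(y, x) = -73.02°; adding 360° gives 287.0°.

287.0°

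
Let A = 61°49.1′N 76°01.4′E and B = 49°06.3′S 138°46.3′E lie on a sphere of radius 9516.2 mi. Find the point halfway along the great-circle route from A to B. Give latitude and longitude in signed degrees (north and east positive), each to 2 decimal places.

7.40°, 113.03°

The central angle between A and B is δ = 2.1232 rad.
With f = 0.5, the slerp weights are sin((1−f)δ)/sin δ = 1.0257 and sin(fδ)/sin δ = 1.0257.
Weighted sum of the unit vectors: (1.0257)·(0.1141,0.4583,0.8815) + (1.0257)·(-0.4924,0.4315,-0.7559) = (-0.3880, 0.9126, 0.1288).
Converting back: φ = atan2(z, √(x²+y²)) = 7.40°, λ = atan2(y, x) = 113.03°.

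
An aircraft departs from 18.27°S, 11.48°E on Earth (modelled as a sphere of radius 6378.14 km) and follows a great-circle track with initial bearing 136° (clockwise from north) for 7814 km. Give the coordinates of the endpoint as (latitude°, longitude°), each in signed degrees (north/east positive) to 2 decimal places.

-48.49°, 91.96°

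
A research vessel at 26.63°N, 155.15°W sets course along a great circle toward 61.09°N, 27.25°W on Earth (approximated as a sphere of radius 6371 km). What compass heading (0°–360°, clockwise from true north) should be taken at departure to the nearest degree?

23°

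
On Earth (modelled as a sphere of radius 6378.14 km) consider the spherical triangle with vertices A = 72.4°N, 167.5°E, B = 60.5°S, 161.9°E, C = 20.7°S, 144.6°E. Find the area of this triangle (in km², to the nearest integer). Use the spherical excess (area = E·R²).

17893611 km²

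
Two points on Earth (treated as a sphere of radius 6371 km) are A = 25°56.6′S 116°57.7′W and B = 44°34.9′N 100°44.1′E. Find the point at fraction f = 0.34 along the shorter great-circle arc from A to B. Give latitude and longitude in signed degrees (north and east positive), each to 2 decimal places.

The central angle between A and B is δ = 2.5216 rad.
With f = 0.34, the slerp weights are sin((1−f)δ)/sin δ = 1.7135 and sin(fδ)/sin δ = 1.3012.
Weighted sum of the unit vectors: (1.7135)·(-0.4077,-0.8015,-0.4375) + (1.3012)·(-0.1327,0.6998,0.7019) = (-0.8712, -0.4628, 0.1638).
Converting back: φ = atan2(z, √(x²+y²)) = 9.42°, λ = atan2(y, x) = -152.03°.

9.42°, -152.03°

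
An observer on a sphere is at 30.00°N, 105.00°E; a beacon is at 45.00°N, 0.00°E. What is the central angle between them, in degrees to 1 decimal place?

Let φ₁ = 0.5236 rad, φ₂ = 0.7854 rad, and Δλ = -1.8326 rad.
cos c = sin φ₁ sin φ₂ + cos φ₁ cos φ₂ cos Δλ = (0.5000)(0.7071) + (0.8660)(0.7071)(-0.2588) = 0.19506,
so c = arccos(0.19506) = 1.37448 rad.
So the angular separation is 78.8°.

78.8°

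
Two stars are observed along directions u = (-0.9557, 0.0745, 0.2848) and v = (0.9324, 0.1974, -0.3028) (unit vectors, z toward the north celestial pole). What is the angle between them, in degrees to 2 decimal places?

u·v = -0.9626; |u| = 1.0000, |v| = 1.0000.
cos θ = (u·v)/(|u||v|) = -0.9626, so θ = 164.28°.

164.28°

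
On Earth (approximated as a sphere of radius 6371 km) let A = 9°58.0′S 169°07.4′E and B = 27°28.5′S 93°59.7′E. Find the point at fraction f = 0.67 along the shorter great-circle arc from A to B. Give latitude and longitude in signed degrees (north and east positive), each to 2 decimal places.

-25.84°, 120.68°

The central angle between A and B is δ = 1.2618 rad.
With f = 0.67, the slerp weights are sin((1−f)δ)/sin δ = 0.4246 and sin(fδ)/sin δ = 0.7854.
Weighted sum of the unit vectors: (0.4246)·(-0.9672,0.1858,-0.1731) + (0.7854)·(-0.0618,0.8851,-0.4614) = (-0.4592, 0.7741, -0.4359).
Converting back: φ = atan2(z, √(x²+y²)) = -25.84°, λ = atan2(y, x) = 120.68°.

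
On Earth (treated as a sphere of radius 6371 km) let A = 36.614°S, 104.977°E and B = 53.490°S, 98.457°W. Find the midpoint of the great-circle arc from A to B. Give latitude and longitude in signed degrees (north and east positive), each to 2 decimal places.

Central angle δ = 1.5296 rad. Interpolating on the sphere with fraction f = 0.5:
P = [sin((1−f)δ)·A + sin(fδ)·B] / sin δ = 0.6930·A + 0.6930·B in Cartesian coordinates,
giving P = (-0.2044, 0.1295, -0.9703), i.e. latitude -76.00°, longitude 147.64°.

-76.00°, 147.64°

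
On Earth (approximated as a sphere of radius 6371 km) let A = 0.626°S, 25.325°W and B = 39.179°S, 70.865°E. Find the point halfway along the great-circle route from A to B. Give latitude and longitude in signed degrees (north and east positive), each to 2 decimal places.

The central angle between A and B is δ = 1.6475 rad.
With f = 0.5, the slerp weights are sin((1−f)δ)/sin δ = 0.7359 and sin(fδ)/sin δ = 0.7359.
Weighted sum of the unit vectors: (0.7359)·(0.9038,-0.4277,-0.0109) + (0.7359)·(0.2541,0.7323,-0.6317) = (0.8521, 0.2242, -0.4729).
Converting back: φ = atan2(z, √(x²+y²)) = -28.22°, λ = atan2(y, x) = 14.74°.

-28.22°, 14.74°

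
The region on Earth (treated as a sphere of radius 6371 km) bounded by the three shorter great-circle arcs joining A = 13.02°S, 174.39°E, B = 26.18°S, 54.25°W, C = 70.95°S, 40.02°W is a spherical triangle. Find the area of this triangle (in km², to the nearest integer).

Side lengths (central angles): a = 0.7941, b = 1.6202, c = 2.0696 rad; semiperimeter s = 2.2419.
By l'Huilier's theorem, tan(E/4) = √[tan(s/2) tan((s−a)/2) tan((s−b)/2) tan((s−c)/2)], giving spherical excess E = 0.8869 rad.
Area = E·R² = 0.8869 × (6371)² ≈ 35998051 km².

35998051 km²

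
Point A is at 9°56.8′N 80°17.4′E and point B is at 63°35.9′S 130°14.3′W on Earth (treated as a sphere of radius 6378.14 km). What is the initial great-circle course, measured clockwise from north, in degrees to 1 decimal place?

With φ₁ = 0.1736, φ₂ = -1.1100, Δλ = 2.6088 rad, the forward-azimuth formula gives
θ = atan2( sin Δλ cos φ₂ , cos φ₁ sin φ₂ − sin φ₁ cos φ₂ cos Δλ ) = atan2(0.2259, -0.8161) = 164.53°.
So the initial bearing is 164.5°.

164.5°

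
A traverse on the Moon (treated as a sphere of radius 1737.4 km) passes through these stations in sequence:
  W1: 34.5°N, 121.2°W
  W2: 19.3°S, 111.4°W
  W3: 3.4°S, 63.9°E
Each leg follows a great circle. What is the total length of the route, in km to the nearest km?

6411 km

Leg W1→W2: central angle 0.9530 rad, distance 1655.7 km.
Leg W2→W3: central angle 2.7373 rad, distance 4755.7 km.
Total: 1655.7 + 4755.7 ≈ 6411 km.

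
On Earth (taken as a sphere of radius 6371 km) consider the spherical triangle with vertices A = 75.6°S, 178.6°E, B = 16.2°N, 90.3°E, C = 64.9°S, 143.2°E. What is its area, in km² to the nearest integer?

3903630 km²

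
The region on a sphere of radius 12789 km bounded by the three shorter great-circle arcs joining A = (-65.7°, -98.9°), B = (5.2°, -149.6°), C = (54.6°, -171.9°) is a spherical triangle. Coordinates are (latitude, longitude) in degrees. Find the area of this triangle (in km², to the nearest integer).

Side lengths (central angles): a = 0.9177, b = 2.3093, c = 1.3929 rad; semiperimeter s = 2.3100.
By l'Huilier's theorem, tan(E/4) = √[tan(s/2) tan((s−a)/2) tan((s−b)/2) tan((s−c)/2)], giving spherical excess E = 0.0690 rad.
Area = E·R² = 0.0690 × (12789)² ≈ 11277994 km².

11277994 km²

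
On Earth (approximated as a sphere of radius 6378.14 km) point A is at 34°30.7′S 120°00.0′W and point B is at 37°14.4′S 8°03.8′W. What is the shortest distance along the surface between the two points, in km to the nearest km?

9394 km

Let φ₁ = -0.6023 rad, φ₂ = -0.6500 rad, and Δλ = 1.9537 rad.
cos c = sin φ₁ sin φ₂ + cos φ₁ cos φ₂ cos Δλ = (-0.5666)(-0.6052) + (0.8240)(0.7961)(-0.3736) = 0.09780,
so c = arccos(0.09780) = 1.47284 rad.
Distance = R·c = 6378.14 × 1.4728 ≈ 9394 km.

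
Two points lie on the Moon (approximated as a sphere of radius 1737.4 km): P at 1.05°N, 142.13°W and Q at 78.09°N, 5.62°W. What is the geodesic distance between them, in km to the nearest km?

2959 km

With latitudes φ₁ = 1.050°, φ₂ = 78.090° and longitude difference Δλ = 136.510°:
cos c = sin φ₁ sin φ₂ + cos φ₁ cos φ₂ cos Δλ = (0.0183)(0.9785) + (0.9998)(0.2064)(-0.7255) = -0.13177,
so c = arccos(-0.13177) = 1.70295 rad.
Distance = R·c = 1737.4 × 1.7029 ≈ 2959 km.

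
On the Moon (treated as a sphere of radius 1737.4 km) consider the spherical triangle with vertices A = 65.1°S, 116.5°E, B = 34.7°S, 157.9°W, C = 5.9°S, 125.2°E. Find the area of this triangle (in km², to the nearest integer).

1843343 km²

Side lengths (central angles): a = 1.3244, b = 1.0388, c = 0.9969 rad; semiperimeter s = 1.6801.
By l'Huilier's theorem, tan(E/4) = √[tan(s/2) tan((s−a)/2) tan((s−b)/2) tan((s−c)/2)], giving spherical excess E = 0.6107 rad.
Area = E·R² = 0.6107 × (1737.4)² ≈ 1843343 km².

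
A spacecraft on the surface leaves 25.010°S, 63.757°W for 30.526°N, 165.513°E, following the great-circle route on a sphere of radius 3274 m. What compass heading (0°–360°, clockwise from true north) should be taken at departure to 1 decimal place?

288.8°

With φ₁ = -0.4365, φ₂ = 0.5328, Δλ = -2.2817 rad, the forward-azimuth formula gives
θ = atan2( sin Δλ cos φ₂ , cos φ₁ sin φ₂ − sin φ₁ cos φ₂ cos Δλ ) = atan2(-0.6528, 0.2227) = -71.16°.
Adding 360° brings this into [0°, 360°): 288.8°.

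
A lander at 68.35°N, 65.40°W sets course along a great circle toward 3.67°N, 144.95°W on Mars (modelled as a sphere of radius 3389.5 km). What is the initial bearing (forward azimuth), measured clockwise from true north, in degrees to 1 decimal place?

Δλ = -79.550° = -1.3884 rad.
y = sin Δλ · cos φ₂ = (-0.9834)(0.9979) = -0.9814
x = cos φ₁ sin φ₂ − sin φ₁ cos φ₂ cos Δλ = (0.3689)(0.0640) − (0.9295)(0.9979)(0.1814) = -0.1446
θ = atan2(y, x) = -98.38°; adding 360° gives 261.6°.

261.6°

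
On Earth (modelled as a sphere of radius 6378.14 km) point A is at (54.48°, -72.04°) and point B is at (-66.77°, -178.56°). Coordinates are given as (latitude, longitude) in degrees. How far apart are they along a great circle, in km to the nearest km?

In radians: φ₁ = 0.9509, φ₂ = -1.1654, Δλ = -106.520° = -1.8591 rad.
cos c = sin φ₁ sin φ₂ + cos φ₁ cos φ₂ cos Δλ = (0.8139)(-0.9189) + (0.5810)(0.3944)(-0.2844) = -0.81309,
so c = arccos(-0.81309) = 2.52023 rad.
Distance = R·c = 6378.14 × 2.5202 ≈ 16074 km.

16074 km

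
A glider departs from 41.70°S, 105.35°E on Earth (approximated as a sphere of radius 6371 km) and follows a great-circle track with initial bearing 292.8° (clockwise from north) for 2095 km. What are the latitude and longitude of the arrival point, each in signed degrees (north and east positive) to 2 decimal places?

-32.42°, 84.70°

Angular distance δ = d/R = 2095/6371 = 0.32883 rad; initial bearing θ = 5.1103 rad.
sin φ₂ = sin φ₁ cos δ + cos φ₁ sin δ cos θ = (-0.6652)(0.9464) + (0.7466)(0.3229)(0.3875) = -0.5361, so φ₂ = -32.42°.
Δλ = atan2(sin θ sin δ cos φ₁, cos δ − sin φ₁ sin φ₂) = atan2(-0.2223, 0.5898) = -20.651°.
λ₂ = 105.350° − 20.651° = 84.70°.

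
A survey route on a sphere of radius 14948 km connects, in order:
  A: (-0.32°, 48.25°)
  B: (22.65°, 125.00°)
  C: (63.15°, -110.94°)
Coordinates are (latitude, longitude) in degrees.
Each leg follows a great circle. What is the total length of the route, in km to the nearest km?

Leg A→B: central angle 1.3599 rad, distance 20327.3 km.
Leg B→C: central angle 1.4604 rad, distance 21830.6 km.
Total: 20327.3 + 21830.6 ≈ 42158 km.

42158 km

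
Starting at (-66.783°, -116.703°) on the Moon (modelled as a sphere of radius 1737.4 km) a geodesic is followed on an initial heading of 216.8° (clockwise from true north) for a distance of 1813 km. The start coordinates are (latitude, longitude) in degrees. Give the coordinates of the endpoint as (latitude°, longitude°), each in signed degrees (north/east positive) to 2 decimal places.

-47.33°, 113.09°

Angular distance δ = d/R = 1813/1737.4 = 1.04351 rad; initial bearing θ = 3.7839 rad.
sin φ₂ = sin φ₁ cos δ + cos φ₁ sin δ cos θ = (-0.9190)(0.5032) + (0.3942)(0.8642)(-0.8007) = -0.7352, so φ₂ = -47.33°.
Δλ = atan2(sin θ sin δ cos φ₁, cos δ − sin φ₁ sin φ₂) = atan2(-0.2041, -0.1725) = -130.207°.
λ₂ = -116.703° − 130.207° = -246.91° → 113.09° after wrapping to (−180°, 180°].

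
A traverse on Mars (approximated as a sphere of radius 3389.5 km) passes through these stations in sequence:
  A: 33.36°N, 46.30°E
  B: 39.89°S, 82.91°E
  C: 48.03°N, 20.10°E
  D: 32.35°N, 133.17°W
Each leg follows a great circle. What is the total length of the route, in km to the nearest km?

16614 km

Leg A→B: central angle 1.4083 rad, distance 4773.5 km.
Leg B→C: central angle 1.8156 rad, distance 6153.9 km.
Leg C→D: central angle 1.6777 rad, distance 5686.7 km.
Total: 4773.5 + 6153.9 + 5686.7 ≈ 16614 km.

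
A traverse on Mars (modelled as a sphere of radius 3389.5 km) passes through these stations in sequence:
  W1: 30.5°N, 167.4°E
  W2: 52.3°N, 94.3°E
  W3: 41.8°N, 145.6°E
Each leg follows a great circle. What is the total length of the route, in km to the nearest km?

Leg W1→W2: central angle 0.9827 rad, distance 3331.0 km.
Leg W2→W3: central angle 0.6225 rad, distance 2110.0 km.
Total: 3331.0 + 2110.0 ≈ 5441 km.

5441 km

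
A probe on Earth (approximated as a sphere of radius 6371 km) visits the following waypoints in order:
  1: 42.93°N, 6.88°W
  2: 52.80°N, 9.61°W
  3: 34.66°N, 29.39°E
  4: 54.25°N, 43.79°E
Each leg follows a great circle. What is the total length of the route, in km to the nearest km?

Leg 1→2: central angle 0.1752 rad, distance 1116.0 km.
Leg 2→3: central angle 0.5745 rad, distance 3660.1 km.
Leg 3→4: central angle 0.3844 rad, distance 2449.1 km.
Total: 1116.0 + 3660.1 + 2449.1 ≈ 7225 km.

7225 km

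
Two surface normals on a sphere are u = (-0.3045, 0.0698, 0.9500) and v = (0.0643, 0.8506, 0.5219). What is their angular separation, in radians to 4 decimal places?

1.0056 rad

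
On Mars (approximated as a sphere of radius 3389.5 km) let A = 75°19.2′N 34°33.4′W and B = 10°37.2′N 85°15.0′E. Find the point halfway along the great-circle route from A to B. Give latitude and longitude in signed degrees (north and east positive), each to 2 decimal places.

Central angle δ = 1.5163 rad. Interpolating on the sphere with fraction f = 0.5:
P = [sin((1−f)δ)·A + sin(fδ)·B] / sin δ = 0.6886·A + 0.6886·B in Cartesian coordinates,
giving P = (0.1998, 0.5755, 0.7930), i.e. latitude 52.47°, longitude 70.86°.

52.47°, 70.86°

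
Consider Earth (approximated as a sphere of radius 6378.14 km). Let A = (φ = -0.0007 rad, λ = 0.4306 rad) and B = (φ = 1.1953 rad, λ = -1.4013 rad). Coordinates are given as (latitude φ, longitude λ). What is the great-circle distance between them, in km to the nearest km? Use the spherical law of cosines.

In radians: φ₁ = -0.0007, φ₂ = 1.1953, Δλ = -104.960° = -1.8319 rad.
cos c = sin φ₁ sin φ₂ + cos φ₁ cos φ₂ cos Δλ = (-0.0007)(0.9303) + (1.0000)(0.3667)(-0.2581) = -0.09532,
so c = arccos(-0.09532) = 1.66626 rad.
Distance = R·c = 6378.14 × 1.6663 ≈ 10628 km.

10628 km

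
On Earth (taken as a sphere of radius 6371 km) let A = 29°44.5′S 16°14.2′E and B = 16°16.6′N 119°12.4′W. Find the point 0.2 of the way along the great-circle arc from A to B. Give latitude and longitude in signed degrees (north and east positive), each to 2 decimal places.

The central angle between A and B is δ = 2.3934 rad.
With f = 0.2, the slerp weights are sin((1−f)δ)/sin δ = 1.3839 and sin(fδ)/sin δ = 0.6771.
Weighted sum of the unit vectors: (1.3839)·(0.8336,0.2428,-0.4961) + (0.6771)·(-0.4684,-0.8379,0.2803) = (0.8365, -0.2313, -0.4967).
Converting back: φ = atan2(z, √(x²+y²)) = -29.79°, λ = atan2(y, x) = -15.46°.

-29.79°, -15.46°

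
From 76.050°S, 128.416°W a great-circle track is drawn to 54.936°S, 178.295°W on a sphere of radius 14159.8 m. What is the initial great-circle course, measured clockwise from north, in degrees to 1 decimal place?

Δλ = -49.879° = -0.8706 rad.
y = sin Δλ · cos φ₂ = (-0.7647)(0.5745) = -0.4393
x = cos φ₁ sin φ₂ − sin φ₁ cos φ₂ cos Δλ = (0.2411)(-0.8185) − (-0.9705)(0.5745)(0.6444) = 0.1620
θ = atan2(y, x) = -69.76°; adding 360° gives 290.2°.

290.2°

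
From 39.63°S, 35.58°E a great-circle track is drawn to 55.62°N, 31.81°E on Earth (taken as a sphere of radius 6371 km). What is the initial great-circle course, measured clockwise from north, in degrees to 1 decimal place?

357.9°

With φ₁ = -0.6917, φ₂ = 0.9708, Δλ = -0.0658 rad, the forward-azimuth formula gives
θ = atan2( sin Δλ cos φ₂ , cos φ₁ sin φ₂ − sin φ₁ cos φ₂ cos Δλ ) = atan2(-0.0371, 0.9950) = -2.14°.
Adding 360° brings this into [0°, 360°): 357.9°.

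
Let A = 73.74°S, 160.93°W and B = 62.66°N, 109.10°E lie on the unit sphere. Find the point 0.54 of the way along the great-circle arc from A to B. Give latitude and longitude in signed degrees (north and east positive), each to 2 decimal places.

-1.84°, 138.99°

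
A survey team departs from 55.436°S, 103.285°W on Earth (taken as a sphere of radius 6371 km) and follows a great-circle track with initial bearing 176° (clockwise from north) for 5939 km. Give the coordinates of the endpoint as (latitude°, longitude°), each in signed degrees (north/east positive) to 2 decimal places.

-70.96°, 66.83°

Angular distance δ = d/R = 5939/6371 = 0.93219 rad; initial bearing θ = 3.0718 rad.
sin φ₂ = sin φ₁ cos δ + cos φ₁ sin δ cos θ = (-0.8235)(0.5961) + (0.5673)(0.8029)(-0.9976) = -0.9453, so φ₂ = -70.96°.
Δλ = atan2(sin θ sin δ cos φ₁, cos δ − sin φ₁ sin φ₂) = atan2(0.0318, -0.1824) = 170.115°.
λ₂ = -103.285° + 170.115° = 66.83°.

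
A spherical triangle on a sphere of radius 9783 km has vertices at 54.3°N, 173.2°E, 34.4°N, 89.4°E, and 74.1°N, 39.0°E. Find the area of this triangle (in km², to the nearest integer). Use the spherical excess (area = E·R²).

Side lengths (central angles): a = 0.8128, b = 0.8372, c = 1.0347 rad; semiperimeter s = 1.3423.
By l'Huilier's theorem, tan(E/4) = √[tan(s/2) tan((s−a)/2) tan((s−b)/2) tan((s−c)/2)], giving spherical excess E = 0.3702 rad.
Area = E·R² = 0.3702 × (9783)² ≈ 35435480 km².

35435480 km²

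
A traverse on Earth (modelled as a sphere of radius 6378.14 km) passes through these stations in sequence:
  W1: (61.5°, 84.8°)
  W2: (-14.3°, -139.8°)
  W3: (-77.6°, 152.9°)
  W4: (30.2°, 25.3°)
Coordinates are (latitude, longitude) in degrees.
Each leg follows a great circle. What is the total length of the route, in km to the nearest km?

35795 km

Leg W1→W2: central angle 2.1487 rad, distance 13704.9 km.
Leg W2→W3: central angle 1.2434 rad, distance 7930.9 km.
Leg W3→W4: central angle 2.2200 rad, distance 14159.2 km.
Total: 13704.9 + 7930.9 + 14159.2 ≈ 35795 km.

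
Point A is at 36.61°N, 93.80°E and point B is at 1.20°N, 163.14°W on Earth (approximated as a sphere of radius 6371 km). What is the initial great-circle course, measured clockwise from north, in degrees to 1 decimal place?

81.2°

With φ₁ = 0.6390, φ₂ = 0.0209, Δλ = 1.7987 rad, the forward-azimuth formula gives
θ = atan2( sin Δλ cos φ₂ , cos φ₁ sin φ₂ − sin φ₁ cos φ₂ cos Δλ ) = atan2(0.9739, 0.1515) = 81.16°.
So the initial bearing is 81.2°.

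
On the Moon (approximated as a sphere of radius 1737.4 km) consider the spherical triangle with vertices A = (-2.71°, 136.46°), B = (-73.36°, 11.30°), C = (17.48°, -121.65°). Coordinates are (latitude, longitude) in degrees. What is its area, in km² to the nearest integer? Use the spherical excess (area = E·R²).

Side lengths (central angles): a = 2.0645, b = 1.7829, c = 1.6905 rad; semiperimeter s = 2.7689.
By l'Huilier's theorem, tan(E/4) = √[tan(s/2) tan((s−a)/2) tan((s−b)/2) tan((s−c)/2)], giving spherical excess E = 2.6787 rad.
Area = E·R² = 2.6787 × (1737.4)² ≈ 8085850 km².

8085850 km²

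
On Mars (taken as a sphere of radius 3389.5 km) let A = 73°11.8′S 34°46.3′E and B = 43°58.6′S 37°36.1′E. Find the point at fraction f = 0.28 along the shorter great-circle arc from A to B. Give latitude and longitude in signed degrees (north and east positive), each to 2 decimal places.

-65.02°, 36.18°

Central angle δ = 0.5105 rad. Interpolating on the sphere with fraction f = 0.28:
P = [sin((1−f)δ)·A + sin(fδ)·B] / sin δ = 0.7354·A + 0.2915·B in Cartesian coordinates,
giving P = (0.3409, 0.2493, -0.9065), i.e. latitude -65.02°, longitude 36.18°.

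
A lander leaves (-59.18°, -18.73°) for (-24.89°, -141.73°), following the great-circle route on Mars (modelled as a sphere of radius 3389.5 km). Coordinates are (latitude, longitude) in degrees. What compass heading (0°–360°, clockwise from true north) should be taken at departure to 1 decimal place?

229.9°

With φ₁ = -1.0329, φ₂ = -0.4344, Δλ = -2.1468 rad, the forward-azimuth formula gives
θ = atan2( sin Δλ cos φ₂ , cos φ₁ sin φ₂ − sin φ₁ cos φ₂ cos Δλ ) = atan2(-0.7608, -0.6399) = -130.07°.
Adding 360° brings this into [0°, 360°): 229.9°.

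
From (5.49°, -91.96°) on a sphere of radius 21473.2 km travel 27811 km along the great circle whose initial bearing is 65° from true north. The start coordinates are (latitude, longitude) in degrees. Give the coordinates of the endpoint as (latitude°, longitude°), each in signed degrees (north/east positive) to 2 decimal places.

25.52°, -16.86°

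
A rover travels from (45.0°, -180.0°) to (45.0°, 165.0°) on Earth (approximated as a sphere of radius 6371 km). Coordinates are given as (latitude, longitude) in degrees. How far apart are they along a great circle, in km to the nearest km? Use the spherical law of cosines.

With latitudes φ₁ = 45.000°, φ₂ = 45.000° and longitude difference Δλ = -15.000°:
cos c = sin φ₁ sin φ₂ + cos φ₁ cos φ₂ cos Δλ = (0.7071)(0.7071) + (0.7071)(0.7071)(0.9659) = 0.98296,
so c = arccos(0.98296) = 0.18485 rad.
Distance = R·c = 6371 × 0.1849 ≈ 1178 km.

1178 km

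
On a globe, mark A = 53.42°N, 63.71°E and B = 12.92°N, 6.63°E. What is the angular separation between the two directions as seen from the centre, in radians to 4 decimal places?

1.0527 rad

Let φ₁ = 0.9324 rad, φ₂ = 0.2255 rad, and Δλ = -0.9962 rad.
Haversine: a = sin²(Δφ/2) + cos φ₁ cos φ₂ sin²(Δλ/2) = 0.1198 + (0.5959)(0.9747)(0.2283) = 0.25239.
Central angle c = 2·arcsin(√a) = 1.05270 rad.
So the angular separation is 1.0527 rad.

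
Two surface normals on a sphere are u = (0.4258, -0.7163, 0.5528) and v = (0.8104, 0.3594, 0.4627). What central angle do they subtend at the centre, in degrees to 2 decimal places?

69.92°

u·v = 0.3434; |u| = 1.0000, |v| = 1.0000.
cos θ = (u·v)/(|u||v|) = 0.3434, so θ = 69.92°.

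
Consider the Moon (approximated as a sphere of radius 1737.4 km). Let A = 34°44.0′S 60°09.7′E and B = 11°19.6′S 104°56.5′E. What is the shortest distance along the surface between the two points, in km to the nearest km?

1421 km

Let φ₁ = -0.6062 rad, φ₂ = -0.1977 rad, and Δλ = 0.7816 rad.
cos c = sin φ₁ sin φ₂ + cos φ₁ cos φ₂ cos Δλ = (-0.5698)(-0.1964) + (0.8218)(0.9805)(0.7098) = 0.68388,
so c = arccos(0.68388) = 0.81773 rad.
Distance = R·c = 1737.4 × 0.8177 ≈ 1421 km.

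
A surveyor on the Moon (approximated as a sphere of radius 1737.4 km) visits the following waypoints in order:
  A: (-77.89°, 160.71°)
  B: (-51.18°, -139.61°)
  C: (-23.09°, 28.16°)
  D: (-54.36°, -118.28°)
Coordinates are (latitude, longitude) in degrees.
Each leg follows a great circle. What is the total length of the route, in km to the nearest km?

Leg A→B: central angle 0.5950 rad, distance 1033.7 km.
Leg B→C: central angle 1.8318 rad, distance 3182.5 km.
Leg C→D: central angle 1.6991 rad, distance 2952.0 km.
Total: 1033.7 + 3182.5 + 2952.0 ≈ 7168 km.

7168 km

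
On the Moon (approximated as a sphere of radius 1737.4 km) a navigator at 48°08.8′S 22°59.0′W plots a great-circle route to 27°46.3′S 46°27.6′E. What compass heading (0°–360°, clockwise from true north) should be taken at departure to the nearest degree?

Δλ = 69.443° = 1.2120 rad.
y = sin Δλ · cos φ₂ = (0.9363)(0.8848) = 0.8285
x = cos φ₁ sin φ₂ − sin φ₁ cos φ₂ cos Δλ = (0.6672)(-0.4659) − (-0.7449)(0.8848)(0.3511) = -0.0795
θ = atan2(y, x) = 95.48°, so the bearing is 95°.

95°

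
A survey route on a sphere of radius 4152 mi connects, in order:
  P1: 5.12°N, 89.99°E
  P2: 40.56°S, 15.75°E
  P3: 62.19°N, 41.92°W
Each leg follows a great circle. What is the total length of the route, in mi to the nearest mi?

Leg P1→P2: central angle 1.4228 rad, distance 5907.3 mi.
Leg P2→P3: central angle 1.9666 rad, distance 8165.5 mi.
Total: 5907.3 + 8165.5 ≈ 14073 mi.

14073 mi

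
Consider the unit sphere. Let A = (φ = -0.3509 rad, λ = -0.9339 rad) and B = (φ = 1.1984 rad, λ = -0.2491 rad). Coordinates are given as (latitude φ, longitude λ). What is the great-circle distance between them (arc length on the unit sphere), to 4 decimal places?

In radians: φ₁ = -0.3509, φ₂ = 1.1984, Δλ = 39.236° = 0.6848 rad.
cos c = sin φ₁ sin φ₂ + cos φ₁ cos φ₂ cos Δλ = (-0.3437)(0.9315) + (0.9391)(0.3638)(0.7745) = -0.05554,
so c = arccos(-0.05554) = 1.62636 rad.
On the unit sphere the arc length equals the central angle: 1.6264.

1.6264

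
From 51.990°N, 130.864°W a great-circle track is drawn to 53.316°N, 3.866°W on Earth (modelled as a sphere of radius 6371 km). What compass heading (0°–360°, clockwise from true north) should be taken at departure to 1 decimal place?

31.5°

Δλ = 126.998° = 2.2165 rad.
y = sin Δλ · cos φ₂ = (0.7987)(0.5974) = 0.4771
x = cos φ₁ sin φ₂ − sin φ₁ cos φ₂ cos Δλ = (0.6158)(0.8019) − (0.7879)(0.5974)(-0.6018) = 0.7771
θ = atan2(y, x) = 31.55°, so the bearing is 31.5°.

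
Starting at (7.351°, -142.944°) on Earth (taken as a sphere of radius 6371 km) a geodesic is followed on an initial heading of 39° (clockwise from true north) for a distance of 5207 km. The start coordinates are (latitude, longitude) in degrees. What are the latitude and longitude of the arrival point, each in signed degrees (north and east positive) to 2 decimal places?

40.52°, -105.81°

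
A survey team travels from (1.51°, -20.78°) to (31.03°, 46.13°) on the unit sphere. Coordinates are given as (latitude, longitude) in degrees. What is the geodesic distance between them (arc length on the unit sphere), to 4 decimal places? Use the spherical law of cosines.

1.2137

In radians: φ₁ = 0.0264, φ₂ = 0.5416, Δλ = 66.910° = 1.1678 rad.
cos c = sin φ₁ sin φ₂ + cos φ₁ cos φ₂ cos Δλ = (0.0264)(0.5155) + (0.9997)(0.8569)(0.3922) = 0.34952,
so c = arccos(0.34952) = 1.21374 rad.
On the unit sphere the arc length equals the central angle: 1.2137.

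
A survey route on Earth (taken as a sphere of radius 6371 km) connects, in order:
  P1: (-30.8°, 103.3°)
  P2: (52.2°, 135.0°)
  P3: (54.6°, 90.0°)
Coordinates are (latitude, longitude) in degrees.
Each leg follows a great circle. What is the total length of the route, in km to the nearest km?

Leg P1→P2: central angle 1.5275 rad, distance 9731.4 km.
Leg P2→P3: central angle 0.4621 rad, distance 2943.8 km.
Total: 9731.4 + 2943.8 ≈ 12675 km.

12675 km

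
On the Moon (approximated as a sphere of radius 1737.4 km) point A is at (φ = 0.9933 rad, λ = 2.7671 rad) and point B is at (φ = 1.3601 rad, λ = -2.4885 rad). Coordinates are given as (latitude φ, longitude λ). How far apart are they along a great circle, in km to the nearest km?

866 km

Let φ₁ = 0.9933 rad, φ₂ = 1.3601 rad, and Δλ = 1.0276 rad.
Haversine: a = sin²(Δφ/2) + cos φ₁ cos φ₂ sin²(Δλ/2) = 0.0333 + (0.5459)(0.2091)(0.2416) = 0.06084.
Central angle c = 2·arcsin(√a) = 0.49846 rad.
Distance = R·c = 1737.4 × 0.4985 ≈ 866 km.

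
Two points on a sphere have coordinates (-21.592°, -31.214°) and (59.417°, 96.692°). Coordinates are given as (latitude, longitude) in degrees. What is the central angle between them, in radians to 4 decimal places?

2.2236 rad

With latitudes φ₁ = -21.592°, φ₂ = 59.417° and longitude difference Δλ = 127.906°:
Haversine: a = sin²(Δφ/2) + cos φ₁ cos φ₂ sin²(Δλ/2) = 0.4219 + (0.9298)(0.5088)(0.8072) = 0.80373.
Central angle c = 2·arcsin(√a) = 2.22364 rad.
So the angular separation is 2.2236 rad.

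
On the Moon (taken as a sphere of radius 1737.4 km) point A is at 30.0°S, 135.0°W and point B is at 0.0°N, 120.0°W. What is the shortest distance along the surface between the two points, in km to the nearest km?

1008 km

Let φ₁ = -0.5236 rad, φ₂ = 0.0000 rad, and Δλ = 0.2618 rad.
cos c = sin φ₁ sin φ₂ + cos φ₁ cos φ₂ cos Δλ = (-0.5000)(0.0000) + (0.8660)(1.0000)(0.9659) = 0.83652,
so c = arccos(0.83652) = 0.57990 rad.
Distance = R·c = 1737.4 × 0.5799 ≈ 1008 km.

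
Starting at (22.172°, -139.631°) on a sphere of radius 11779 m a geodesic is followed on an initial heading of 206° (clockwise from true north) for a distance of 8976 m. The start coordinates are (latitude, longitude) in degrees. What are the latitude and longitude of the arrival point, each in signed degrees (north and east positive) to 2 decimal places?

-17.56°, -158.14°

Angular distance δ = d/R = 8976/11779 = 0.76203 rad; initial bearing θ = 3.5954 rad.
sin φ₂ = sin φ₁ cos δ + cos φ₁ sin δ cos θ = (0.3774)(0.7234) + (0.9261)(0.6904)(-0.8988) = -0.3016, so φ₂ = -17.56°.
Δλ = atan2(sin θ sin δ cos φ₁, cos δ − sin φ₁ sin φ₂) = atan2(-0.2803, 0.8373) = -18.508°.
λ₂ = -139.631° − 18.508° = -158.14°.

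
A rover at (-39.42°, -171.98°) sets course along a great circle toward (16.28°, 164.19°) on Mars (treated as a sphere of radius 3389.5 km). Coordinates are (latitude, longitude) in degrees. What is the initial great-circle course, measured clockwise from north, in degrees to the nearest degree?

With φ₁ = -0.6880, φ₂ = 0.2841, Δλ = -0.4159 rad, the forward-azimuth formula gives
θ = atan2( sin Δλ cos φ₂ , cos φ₁ sin φ₂ − sin φ₁ cos φ₂ cos Δλ ) = atan2(-0.3878, 0.7741) = -26.61°.
Adding 360° brings this into [0°, 360°): 333°.

333°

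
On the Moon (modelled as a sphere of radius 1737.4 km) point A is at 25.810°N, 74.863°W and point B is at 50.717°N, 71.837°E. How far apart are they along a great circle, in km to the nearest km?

With latitudes φ₁ = 25.810°, φ₂ = 50.717° and longitude difference Δλ = 146.700°:
cos c = sin φ₁ sin φ₂ + cos φ₁ cos φ₂ cos Δλ = (0.4354)(0.7740) + (0.9002)(0.6332)(-0.8358) = -0.13940,
so c = arccos(-0.13940) = 1.71065 rad.
Distance = R·c = 1737.4 × 1.7107 ≈ 2972 km.

2972 km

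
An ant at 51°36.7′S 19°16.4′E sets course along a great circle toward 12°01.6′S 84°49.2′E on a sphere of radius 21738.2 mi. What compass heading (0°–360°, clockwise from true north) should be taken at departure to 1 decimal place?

78.1°

With φ₁ = -0.9008, φ₂ = -0.2099, Δλ = 1.1440 rad, the forward-azimuth formula gives
θ = atan2( sin Δλ cos φ₂ , cos φ₁ sin φ₂ − sin φ₁ cos φ₂ cos Δλ ) = atan2(0.8903, 0.1879) = 78.08°.
So the initial bearing is 78.1°.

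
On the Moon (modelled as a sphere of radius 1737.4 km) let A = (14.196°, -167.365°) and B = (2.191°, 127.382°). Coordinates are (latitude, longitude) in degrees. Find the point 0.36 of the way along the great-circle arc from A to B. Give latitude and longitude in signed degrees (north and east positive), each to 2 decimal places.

11.35°, 168.63°

The central angle between A and B is δ = 1.1430 rad.
With f = 0.36, the slerp weights are sin((1−f)δ)/sin δ = 0.7342 and sin(fδ)/sin δ = 0.4396.
Weighted sum of the unit vectors: (0.7342)·(-0.9460,-0.2121,0.2452) + (0.4396)·(-0.6067,0.7940,0.0382) = (-0.9612, 0.1933, 0.1968).
Converting back: φ = atan2(z, √(x²+y²)) = 11.35°, λ = atan2(y, x) = 168.63°.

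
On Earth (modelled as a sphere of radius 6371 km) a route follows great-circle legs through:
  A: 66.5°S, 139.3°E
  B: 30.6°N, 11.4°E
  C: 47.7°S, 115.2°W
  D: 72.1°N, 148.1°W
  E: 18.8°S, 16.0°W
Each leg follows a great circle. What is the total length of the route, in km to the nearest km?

Leg A→B: central angle 2.3154 rad, distance 14751.2 km.
Leg B→C: central angle 2.3773 rad, distance 15145.9 km.
Leg C→D: central angle 2.1296 rad, distance 13567.5 km.
Leg D→E: central angle 2.0964 rad, distance 13356.1 km.
Total: 14751.2 + 15145.9 + 13567.5 + 13356.1 ≈ 56821 km.

56821 km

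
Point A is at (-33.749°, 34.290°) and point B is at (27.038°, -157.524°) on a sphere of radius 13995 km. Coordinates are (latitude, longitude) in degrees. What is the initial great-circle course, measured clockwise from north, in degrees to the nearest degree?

With φ₁ = -0.5890, φ₂ = 0.4719, Δλ = 2.9354 rad, the forward-azimuth formula gives
θ = atan2( sin Δλ cos φ₂ , cos φ₁ sin φ₂ − sin φ₁ cos φ₂ cos Δλ ) = atan2(0.1824, -0.1064) = 120.26°.
So the initial bearing is 120°.

120°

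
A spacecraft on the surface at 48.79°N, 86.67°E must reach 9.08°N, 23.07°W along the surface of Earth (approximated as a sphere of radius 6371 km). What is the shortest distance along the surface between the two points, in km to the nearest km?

10652 km

Let φ₁ = 0.8515 rad, φ₂ = 0.1585 rad, and Δλ = -1.9153 rad.
cos c = sin φ₁ sin φ₂ + cos φ₁ cos φ₂ cos Δλ = (0.7523)(0.1578) + (0.6588)(0.9875)(-0.3378) = -0.10101,
so c = arccos(-0.10101) = 1.67198 rad.
Distance = R·c = 6371 × 1.6720 ≈ 10652 km.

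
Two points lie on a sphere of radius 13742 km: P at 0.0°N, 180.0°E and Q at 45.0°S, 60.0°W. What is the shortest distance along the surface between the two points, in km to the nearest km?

26552 km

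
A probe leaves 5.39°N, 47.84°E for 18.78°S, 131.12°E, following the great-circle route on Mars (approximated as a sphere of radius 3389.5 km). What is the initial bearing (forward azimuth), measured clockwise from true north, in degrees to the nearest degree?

109°

With φ₁ = 0.0941, φ₂ = -0.3278, Δλ = 1.4535 rad, the forward-azimuth formula gives
θ = atan2( sin Δλ cos φ₂ , cos φ₁ sin φ₂ − sin φ₁ cos φ₂ cos Δλ ) = atan2(0.9403, -0.3309) = 109.39°.
So the initial bearing is 109°.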